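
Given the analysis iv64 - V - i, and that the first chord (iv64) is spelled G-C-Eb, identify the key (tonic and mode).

G minor

The chord Cm/G is a minor triad rooted on C; its label is iv64.
Counting down 3 scale steps from C places the tonic on G; a minor triad on degree 4 is diatonic only in minor.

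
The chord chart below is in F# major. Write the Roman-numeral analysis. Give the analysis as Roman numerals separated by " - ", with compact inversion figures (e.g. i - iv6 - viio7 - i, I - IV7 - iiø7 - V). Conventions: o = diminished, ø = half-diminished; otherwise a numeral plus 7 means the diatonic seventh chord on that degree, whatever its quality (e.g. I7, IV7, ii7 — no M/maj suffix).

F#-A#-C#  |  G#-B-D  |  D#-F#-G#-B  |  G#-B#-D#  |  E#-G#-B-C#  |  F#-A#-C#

I - iio - ii43 - V/V - V65 - I

F#-A#-C#: major triad on F# = scale degree 1 → I.
G#-B-D: G# with this quality isn't in the key; it's iio, borrowed from the parallel minor.
D#-F#-G#-B has root G#, degree 2 in F# major, so ii43.
G#-B#-D# is the secondary dominant of V (major triad on G#): V/V.
E#-G#-B-C# has root C#, degree 5 in F# major, so V65.
F#-A#-C#: major triad on F# = scale degree 1 → I.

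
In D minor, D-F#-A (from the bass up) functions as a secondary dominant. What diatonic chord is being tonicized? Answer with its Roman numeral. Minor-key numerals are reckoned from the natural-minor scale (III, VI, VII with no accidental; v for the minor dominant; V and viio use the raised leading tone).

The chord is a major triad on D.
A dominant resolves down a perfect fifth: D → G. In D minor, G is scale degree 4, i.e. iv.

iv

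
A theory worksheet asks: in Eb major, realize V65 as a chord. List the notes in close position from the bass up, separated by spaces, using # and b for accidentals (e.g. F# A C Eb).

In Eb major, the fifth degree is Bb, and the diatonic chord built there is a dominant seventh chord.
That chord is spelled Bb-D-F-Ab.
With the 65 figure the chord is in first inversion; from the bass D upward in close position it reads D-F-Ab-Bb.

D F Ab Bb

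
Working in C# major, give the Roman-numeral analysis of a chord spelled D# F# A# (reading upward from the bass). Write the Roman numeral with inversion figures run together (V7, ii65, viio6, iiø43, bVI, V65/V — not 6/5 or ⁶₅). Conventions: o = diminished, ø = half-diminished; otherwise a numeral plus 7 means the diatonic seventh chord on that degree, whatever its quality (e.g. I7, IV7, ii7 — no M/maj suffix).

ii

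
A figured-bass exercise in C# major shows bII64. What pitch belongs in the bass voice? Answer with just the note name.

A

bII in C# major has root D; the chord is D-F#-A.
The figure 64 means second inversion — the fifth is in the bass.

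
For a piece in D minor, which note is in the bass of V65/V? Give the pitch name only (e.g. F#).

G#

The applied chord V65/V is rooted on E: E-G#-B-D.
The figure 65 means first inversion — the third is in the bass.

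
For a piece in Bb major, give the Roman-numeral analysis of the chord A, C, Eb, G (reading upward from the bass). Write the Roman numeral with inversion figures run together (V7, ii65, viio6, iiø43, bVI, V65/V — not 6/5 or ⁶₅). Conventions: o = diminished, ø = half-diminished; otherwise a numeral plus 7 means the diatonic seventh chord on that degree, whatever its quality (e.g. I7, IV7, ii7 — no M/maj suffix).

viiø7

Stacked in thirds the chord is A-C-Eb-G: a half-diminished seventh chord on A.
In Bb major, A is the leading tone; the diatonic half-diminished seventh chord there is viiø7.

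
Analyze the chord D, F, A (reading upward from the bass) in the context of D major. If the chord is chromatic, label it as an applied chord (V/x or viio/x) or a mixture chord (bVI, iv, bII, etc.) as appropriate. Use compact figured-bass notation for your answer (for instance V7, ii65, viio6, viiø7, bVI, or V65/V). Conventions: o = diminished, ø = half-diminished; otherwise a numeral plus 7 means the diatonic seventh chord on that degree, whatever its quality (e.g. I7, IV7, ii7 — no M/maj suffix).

i

The pitches D-F-A form a minor triad rooted on D.
D is the first degree of D major. This is the minor tonic, borrowed from the parallel minor.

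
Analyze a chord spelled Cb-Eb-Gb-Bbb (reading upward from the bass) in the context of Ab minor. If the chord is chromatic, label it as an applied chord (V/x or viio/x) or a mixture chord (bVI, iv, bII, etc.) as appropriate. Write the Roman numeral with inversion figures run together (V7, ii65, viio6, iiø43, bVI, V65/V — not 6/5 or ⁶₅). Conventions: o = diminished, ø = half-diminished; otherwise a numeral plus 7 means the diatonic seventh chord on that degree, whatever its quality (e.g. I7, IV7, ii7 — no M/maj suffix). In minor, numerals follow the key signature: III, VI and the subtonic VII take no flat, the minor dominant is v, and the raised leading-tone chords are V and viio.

V7/VI

The pitches Cb-Eb-Gb-Bbb form a dominant seventh chord rooted on Cb.
Cb is not a diatonic chord root with this quality in Ab minor, but it lies a perfect fifth above Fb (VI), so the chord functions as an applied dominant of VI.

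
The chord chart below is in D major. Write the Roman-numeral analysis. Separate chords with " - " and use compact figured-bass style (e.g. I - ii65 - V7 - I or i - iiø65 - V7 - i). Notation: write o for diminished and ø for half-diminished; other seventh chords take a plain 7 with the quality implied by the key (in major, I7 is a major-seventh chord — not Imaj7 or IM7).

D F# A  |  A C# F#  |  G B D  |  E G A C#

D-F#-A: major triad on D = scale degree 1 → I.
A-C#-F#: minor triad on F# = scale degree 3 → iii6.
G-B-D has root G, degree 4 in D major, so IV.
E-G-A-C# has root A, degree 5 in D major, so V43.

I - iii6 - IV - V43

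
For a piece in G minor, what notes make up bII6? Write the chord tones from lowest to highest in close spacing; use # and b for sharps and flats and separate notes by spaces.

Scale degree 2 in G minor is A; lowering it a half step gives Ab. bII6 is the Neapolitan sixth — a major triad on the lowered second degree, here in its customary first inversion.
So the chord is Ab-C-Eb.
The figured bass 6 indicates first inversion, placing the third (C) in the bass: C-Eb-Ab.

C Eb Ab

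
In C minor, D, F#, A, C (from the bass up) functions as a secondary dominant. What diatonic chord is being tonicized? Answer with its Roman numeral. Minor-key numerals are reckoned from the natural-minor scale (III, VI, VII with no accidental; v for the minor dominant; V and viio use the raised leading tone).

V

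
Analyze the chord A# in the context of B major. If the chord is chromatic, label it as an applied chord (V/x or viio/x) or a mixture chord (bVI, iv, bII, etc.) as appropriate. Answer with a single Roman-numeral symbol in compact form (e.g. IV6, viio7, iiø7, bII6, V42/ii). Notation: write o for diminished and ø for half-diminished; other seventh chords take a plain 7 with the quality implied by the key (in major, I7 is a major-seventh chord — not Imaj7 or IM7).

V/iii

The pitches A#-C##-E# form a major triad rooted on A#.
A# is not a diatonic chord root with this quality in B major, but it lies a perfect fifth above D# (iii), so the chord functions as an applied dominant of iii.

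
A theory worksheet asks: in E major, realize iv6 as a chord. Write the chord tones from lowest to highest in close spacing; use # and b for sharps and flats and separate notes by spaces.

C E A

iv6 is the minor subdominant, borrowed from the parallel minor. In E major that root is A.
So the chord is A-C-E.
With the 6 figure the chord is in first inversion; from the bass C upward in close position it reads C-E-A.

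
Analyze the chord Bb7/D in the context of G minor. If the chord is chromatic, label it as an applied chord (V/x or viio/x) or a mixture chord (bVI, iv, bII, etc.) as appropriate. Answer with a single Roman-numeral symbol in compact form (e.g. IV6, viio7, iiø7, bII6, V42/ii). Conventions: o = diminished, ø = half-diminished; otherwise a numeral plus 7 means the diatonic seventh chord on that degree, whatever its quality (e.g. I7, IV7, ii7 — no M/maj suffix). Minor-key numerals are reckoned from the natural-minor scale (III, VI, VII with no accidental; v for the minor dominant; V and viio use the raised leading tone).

V65/VI

Stacked in thirds the chord is Bb-D-F-Ab: a dominant seventh chord on Bb.
Bb is not a diatonic chord root with this quality in G minor, but it lies a perfect fifth above Eb (VI), so the chord functions as an applied dominant of VI.
With D in the bass the chord is in first inversion, so the figured bass is 65.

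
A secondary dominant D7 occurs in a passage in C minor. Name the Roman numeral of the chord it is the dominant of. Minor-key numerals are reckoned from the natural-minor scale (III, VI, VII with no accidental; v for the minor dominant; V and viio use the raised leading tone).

The chord is a dominant seventh chord on D.
A dominant resolves down a perfect fifth: D → G. In C minor, G is scale degree 5, i.e. V.

V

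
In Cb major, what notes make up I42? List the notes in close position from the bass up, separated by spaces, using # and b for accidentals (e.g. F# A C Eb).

Bb Cb Eb Gb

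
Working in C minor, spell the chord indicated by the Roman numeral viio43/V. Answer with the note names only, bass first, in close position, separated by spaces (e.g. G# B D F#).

C Eb F# A

The slash marks an applied leading-tone chord: viio of V. In C minor, V is G, so the leading tone to it is F#, a half step below.
Building a fully diminished seventh chord on F# gives F#-A-C-Eb.
The figured bass 43 indicates second inversion, placing the fifth (C) in the bass: C-Eb-F#-A.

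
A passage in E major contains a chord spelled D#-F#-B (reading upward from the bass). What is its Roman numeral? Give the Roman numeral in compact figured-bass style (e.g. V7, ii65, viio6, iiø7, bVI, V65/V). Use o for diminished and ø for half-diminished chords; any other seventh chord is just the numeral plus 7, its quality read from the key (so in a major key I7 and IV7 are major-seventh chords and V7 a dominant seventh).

V6

Stacked in thirds the chord is B-D#-F#: a major triad on B.
In E major, B is the dominant; the diatonic major triad there is V.
With D# in the bass the chord is in first inversion, so the figured bass is 6.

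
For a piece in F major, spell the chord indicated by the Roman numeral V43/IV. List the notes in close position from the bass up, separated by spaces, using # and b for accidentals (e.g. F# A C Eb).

C Eb F A

V43/IV is a secondary dominant — the dominant seventh of IV. IV in F major is Bb, so the applied chord's root is F, a perfect fifth above.
Building a dominant seventh chord on F gives F-A-C-Eb.
With the 43 figure the chord is in second inversion; from the bass C upward in close position it reads C-Eb-F-A.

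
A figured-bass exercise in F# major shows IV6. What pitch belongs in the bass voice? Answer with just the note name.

IV in F# major has root B; the chord is B-D#-F#.
The figure 6 means first inversion — the third is in the bass.

D#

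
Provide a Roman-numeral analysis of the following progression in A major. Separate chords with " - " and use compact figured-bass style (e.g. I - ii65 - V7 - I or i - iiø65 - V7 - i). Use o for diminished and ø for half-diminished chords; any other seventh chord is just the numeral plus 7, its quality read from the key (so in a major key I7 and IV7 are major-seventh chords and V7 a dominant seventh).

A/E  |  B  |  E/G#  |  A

I64 - V/V - V6 - I

A/E has root A, degree 1 in A major, so I64.
B: a major triad on B, the applied dominant of V → V/V.
E/G# has root E, degree 5 in A major, so V6.
A: root A is the tonic; major triad there is I.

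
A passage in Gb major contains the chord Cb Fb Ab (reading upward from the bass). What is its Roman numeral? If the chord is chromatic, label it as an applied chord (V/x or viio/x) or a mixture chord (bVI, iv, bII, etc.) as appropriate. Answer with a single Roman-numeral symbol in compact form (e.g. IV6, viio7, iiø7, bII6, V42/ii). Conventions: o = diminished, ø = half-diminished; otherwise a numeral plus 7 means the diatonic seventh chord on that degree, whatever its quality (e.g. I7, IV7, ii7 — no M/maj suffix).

bVII64

The pitches Fb-Ab-Cb form a major triad rooted on Fb.
Fb is the lowered seventh degree of Gb major (diatonic 7 would be F). This is a major triad on the lowered seventh degree (the subtonic), borrowed from the parallel minor.
With Cb in the bass the chord is in second inversion, so the figured bass is 64.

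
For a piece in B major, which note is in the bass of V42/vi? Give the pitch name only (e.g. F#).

The applied chord V42/vi is rooted on D#: D#-F##-A#-C#.
The figure 42 means third inversion — the seventh is in the bass.

C#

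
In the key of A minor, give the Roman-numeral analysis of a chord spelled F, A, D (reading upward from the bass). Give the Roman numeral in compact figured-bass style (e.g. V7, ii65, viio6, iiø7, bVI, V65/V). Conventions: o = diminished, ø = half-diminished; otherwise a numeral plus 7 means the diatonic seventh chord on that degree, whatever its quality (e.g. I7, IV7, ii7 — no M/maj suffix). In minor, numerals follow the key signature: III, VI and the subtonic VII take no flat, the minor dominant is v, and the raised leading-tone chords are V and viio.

iv6

The pitches D-F-A form a minor triad rooted on D.
D is scale degree 4 in A minor, and a minor triad on that degree is written iv.
With F in the bass the chord is in first inversion, so the figured bass is 6.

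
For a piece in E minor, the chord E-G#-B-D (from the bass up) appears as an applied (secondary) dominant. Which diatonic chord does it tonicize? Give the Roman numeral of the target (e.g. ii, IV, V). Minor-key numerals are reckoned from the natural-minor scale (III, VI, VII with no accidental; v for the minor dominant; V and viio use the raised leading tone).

iv

The chord is a dominant seventh chord on E.
A dominant resolves down a perfect fifth: E → A. In E minor, A is scale degree 4, i.e. iv.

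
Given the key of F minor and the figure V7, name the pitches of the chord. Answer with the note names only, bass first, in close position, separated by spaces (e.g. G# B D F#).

In F minor, the fifth degree is C. The dominant is major (leading tone raised), so V is a dominant seventh chord.
Stacking thirds from C gives C-E-G-Bb.

C E G Bb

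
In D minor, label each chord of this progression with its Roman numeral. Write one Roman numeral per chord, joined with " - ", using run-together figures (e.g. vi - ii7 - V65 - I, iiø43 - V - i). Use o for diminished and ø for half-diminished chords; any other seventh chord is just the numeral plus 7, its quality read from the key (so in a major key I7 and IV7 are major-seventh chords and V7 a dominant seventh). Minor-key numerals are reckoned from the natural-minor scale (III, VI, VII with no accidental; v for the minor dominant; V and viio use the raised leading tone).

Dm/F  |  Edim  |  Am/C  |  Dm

Dm/F: minor triad on D = scale degree 1 → i6.
Edim has root E, degree 2 in D minor, so iio.
Am/C: root A is the dominant; minor triad there is v6.
Dm: minor triad on D = scale degree 1 → i.

i6 - iio - v6 - i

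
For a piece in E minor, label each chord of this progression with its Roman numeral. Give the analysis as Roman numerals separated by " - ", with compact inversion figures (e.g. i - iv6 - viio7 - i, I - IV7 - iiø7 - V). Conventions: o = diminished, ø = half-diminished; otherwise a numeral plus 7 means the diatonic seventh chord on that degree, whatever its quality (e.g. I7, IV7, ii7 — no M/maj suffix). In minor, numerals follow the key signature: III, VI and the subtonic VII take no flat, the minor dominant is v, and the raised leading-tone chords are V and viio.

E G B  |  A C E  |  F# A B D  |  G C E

i - iv - v43 - VI64

E-G-B has root E, degree 1 in E minor, so i.
A-C-E: minor triad on A = scale degree 4 → iv.
F#-A-B-D: minor seventh chord on B = scale degree 5 → v43.
G-C-E: root C is the submediant; major triad there is VI64.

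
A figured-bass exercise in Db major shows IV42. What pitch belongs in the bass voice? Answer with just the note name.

F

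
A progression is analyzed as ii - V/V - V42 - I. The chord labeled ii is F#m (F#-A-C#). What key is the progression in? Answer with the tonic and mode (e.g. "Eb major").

The anchor chord is a minor triad on F#, labeled ii.
If F# is scale degree 2 and the mode makes that degree carry a minor triad, the tonic is E and the mode is major.

E major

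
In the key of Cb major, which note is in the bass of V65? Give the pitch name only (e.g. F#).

Bb

V in Cb major has root Gb; the chord is Gb-Bb-Db-Fb.
The figure 65 means first inversion — the third is in the bass.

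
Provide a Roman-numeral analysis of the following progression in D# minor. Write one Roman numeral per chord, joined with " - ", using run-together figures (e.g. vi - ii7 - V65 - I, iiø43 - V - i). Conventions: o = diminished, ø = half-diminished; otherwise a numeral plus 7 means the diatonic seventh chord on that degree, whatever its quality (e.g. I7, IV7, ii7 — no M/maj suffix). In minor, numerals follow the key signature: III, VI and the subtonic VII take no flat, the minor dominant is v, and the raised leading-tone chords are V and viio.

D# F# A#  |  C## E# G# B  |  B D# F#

i - viio7 - VI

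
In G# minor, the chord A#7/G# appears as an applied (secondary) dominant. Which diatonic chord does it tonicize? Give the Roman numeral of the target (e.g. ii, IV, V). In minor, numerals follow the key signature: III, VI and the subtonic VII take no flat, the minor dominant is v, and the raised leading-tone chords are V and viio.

V

The chord is a dominant seventh chord on A#.
A dominant resolves down a perfect fifth: A# → D#. In G# minor, D# is scale degree 5, i.e. V.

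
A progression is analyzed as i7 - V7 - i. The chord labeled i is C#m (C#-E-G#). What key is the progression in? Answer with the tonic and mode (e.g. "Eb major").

C# minor

The chord C#m is a minor triad rooted on C#; its label is i.
If C# is scale degree 1 and the mode makes that degree carry a minor triad, the tonic is C# and the mode is minor.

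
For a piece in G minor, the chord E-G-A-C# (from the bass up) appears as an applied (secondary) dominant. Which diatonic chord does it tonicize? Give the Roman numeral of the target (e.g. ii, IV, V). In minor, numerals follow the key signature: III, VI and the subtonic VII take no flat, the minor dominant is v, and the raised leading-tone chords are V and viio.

The chord is a dominant seventh chord on A.
A dominant resolves down a perfect fifth: A → D. In G minor, D is scale degree 5, i.e. V.

V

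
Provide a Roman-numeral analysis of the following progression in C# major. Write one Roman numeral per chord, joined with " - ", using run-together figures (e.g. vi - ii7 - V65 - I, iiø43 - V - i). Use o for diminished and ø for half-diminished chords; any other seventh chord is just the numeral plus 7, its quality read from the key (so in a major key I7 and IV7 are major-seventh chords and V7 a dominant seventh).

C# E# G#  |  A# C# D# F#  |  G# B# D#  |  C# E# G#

C#-E#-G# has root C#, degree 1 in C# major, so I.
A#-C#-D#-F#: minor seventh chord on D# = scale degree 2 → ii43.
G#-B#-D#: root G# is the dominant; major triad there is V.
C#-E#-G#: root C# is the tonic; major triad there is I.

I - ii43 - V - I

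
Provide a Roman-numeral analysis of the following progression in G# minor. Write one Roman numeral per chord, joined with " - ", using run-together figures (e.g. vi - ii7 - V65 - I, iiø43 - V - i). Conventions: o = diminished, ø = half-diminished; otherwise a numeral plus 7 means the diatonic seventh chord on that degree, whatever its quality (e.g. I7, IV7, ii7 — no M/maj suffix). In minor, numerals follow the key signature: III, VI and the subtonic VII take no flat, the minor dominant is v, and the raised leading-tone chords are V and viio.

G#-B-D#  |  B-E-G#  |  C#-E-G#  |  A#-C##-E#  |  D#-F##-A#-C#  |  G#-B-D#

i - VI64 - iv - V/V - V7 - i

G#-B-D#: minor triad on G# = scale degree 1 → i.
B-E-G# has root E, degree 6 in G# minor, so VI64.
C#-E-G#: minor triad on C# = scale degree 4 → iv.
A#-C##-E#: chromatic; A# is V of V, so V/V.
D#-F##-A#-C#: dominant seventh chord on D# = scale degree 5 → V7.
G#-B-D# has root G#, degree 1 in G# minor, so i.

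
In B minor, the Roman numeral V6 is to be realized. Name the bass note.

A#

V in B minor has root F#; the chord is F#-A#-C#.
The figure 6 means first inversion — the third is in the bass.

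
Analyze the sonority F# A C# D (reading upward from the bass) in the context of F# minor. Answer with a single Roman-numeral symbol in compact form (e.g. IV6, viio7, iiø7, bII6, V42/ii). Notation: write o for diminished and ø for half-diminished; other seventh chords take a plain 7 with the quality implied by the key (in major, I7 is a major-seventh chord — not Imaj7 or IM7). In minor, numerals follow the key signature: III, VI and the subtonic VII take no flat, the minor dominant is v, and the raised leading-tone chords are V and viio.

Stacked in thirds the chord is D-F#-A-C#: a major seventh chord on D.
In F# minor, D is the submediant; the diatonic major seventh chord there is VI7.
With F# in the bass the chord is in first inversion, so the figured bass is 65.

VI65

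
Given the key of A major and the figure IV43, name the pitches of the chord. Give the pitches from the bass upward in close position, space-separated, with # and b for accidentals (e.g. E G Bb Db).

A C# D F#

The numeral's case and figure indicate a major seventh chord. In A major its root, the subdominant, is D.
Stacking thirds from D gives D-F#-A-C#.
With the 43 figure the chord is in second inversion; from the bass A upward in close position it reads A-C#-D-F#.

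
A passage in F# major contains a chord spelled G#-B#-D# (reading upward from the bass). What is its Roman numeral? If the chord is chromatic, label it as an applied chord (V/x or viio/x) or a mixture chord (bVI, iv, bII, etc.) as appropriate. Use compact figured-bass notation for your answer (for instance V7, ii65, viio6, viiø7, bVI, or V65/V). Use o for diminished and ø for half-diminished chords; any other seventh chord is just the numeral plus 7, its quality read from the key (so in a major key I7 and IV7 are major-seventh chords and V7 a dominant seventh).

V/V

The pitches G#-B#-D# form a major triad rooted on G#.
G# is not a diatonic chord root with this quality in F# major, but it lies a perfect fifth above C# (V), so the chord functions as an applied dominant of V.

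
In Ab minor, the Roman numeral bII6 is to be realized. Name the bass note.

Db

bII in Ab minor has root Bbb; the chord is Bbb-Db-Fb.
The figure 6 means first inversion — the third is in the bass.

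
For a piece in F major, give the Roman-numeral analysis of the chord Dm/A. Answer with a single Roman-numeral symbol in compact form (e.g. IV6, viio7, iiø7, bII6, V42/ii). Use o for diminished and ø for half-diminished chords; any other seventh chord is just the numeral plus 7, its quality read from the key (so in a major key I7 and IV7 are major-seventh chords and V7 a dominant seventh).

The pitches D-F-A form a minor triad rooted on D.
In F major, D is the submediant; the diatonic minor triad there is vi.
With A in the bass the chord is in second inversion, so the figured bass is 64.

vi64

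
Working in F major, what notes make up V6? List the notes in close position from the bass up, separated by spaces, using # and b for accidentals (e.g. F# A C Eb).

The numeral's case and figure indicate a major triad. In F major its root, scale degree 5, is C.
Stacking thirds from C gives C-E-G.
With the 6 figure the chord is in first inversion; from the bass E upward in close position it reads E-G-C.

E G C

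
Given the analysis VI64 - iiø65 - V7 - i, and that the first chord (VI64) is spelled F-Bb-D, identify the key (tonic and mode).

VI64 is given as F-Bb-D — a major triad with root Bb.
Counting down 5 scale steps from Bb places the tonic on D; a major triad on degree 6 is diatonic only in minor.

D minor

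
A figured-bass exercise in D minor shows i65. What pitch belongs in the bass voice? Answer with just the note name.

i in D minor has root D; the chord is D-F-A-C.
The figure 65 means first inversion — the third is in the bass.

F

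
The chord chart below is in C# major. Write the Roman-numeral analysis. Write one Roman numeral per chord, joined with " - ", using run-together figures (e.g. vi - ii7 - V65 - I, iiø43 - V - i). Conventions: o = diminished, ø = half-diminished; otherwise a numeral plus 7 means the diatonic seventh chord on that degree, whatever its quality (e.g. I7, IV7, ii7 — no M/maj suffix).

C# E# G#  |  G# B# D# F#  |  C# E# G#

I - V7 - I

C#-E#-G#: root C# is the tonic; major triad there is I.
G#-B#-D#-F#: root G# is the dominant; dominant seventh chord there is V7.
C#-E#-G#: major triad on C# = scale degree 1 → I.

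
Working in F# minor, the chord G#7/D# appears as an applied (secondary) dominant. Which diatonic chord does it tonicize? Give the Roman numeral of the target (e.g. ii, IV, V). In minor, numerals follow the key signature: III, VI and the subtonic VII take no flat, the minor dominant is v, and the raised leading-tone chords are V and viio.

V

The chord is a dominant seventh chord on G#.
A dominant resolves down a perfect fifth: G# → C#. In F# minor, C# is scale degree 5, i.e. V.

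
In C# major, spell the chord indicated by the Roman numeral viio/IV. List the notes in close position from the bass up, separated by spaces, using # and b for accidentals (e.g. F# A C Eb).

E# G# B

The slash marks an applied leading-tone chord: viio of IV. In C# major, IV is F#, so the leading tone to it is E#, a half step below.
Building a diminished triad on E# gives E#-G#-B.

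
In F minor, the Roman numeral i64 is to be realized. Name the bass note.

C

i in F minor has root F; the chord is F-Ab-C.
The figure 64 means second inversion — the fifth is in the bass.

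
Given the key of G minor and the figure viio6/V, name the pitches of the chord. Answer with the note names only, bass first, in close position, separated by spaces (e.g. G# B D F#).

E G C#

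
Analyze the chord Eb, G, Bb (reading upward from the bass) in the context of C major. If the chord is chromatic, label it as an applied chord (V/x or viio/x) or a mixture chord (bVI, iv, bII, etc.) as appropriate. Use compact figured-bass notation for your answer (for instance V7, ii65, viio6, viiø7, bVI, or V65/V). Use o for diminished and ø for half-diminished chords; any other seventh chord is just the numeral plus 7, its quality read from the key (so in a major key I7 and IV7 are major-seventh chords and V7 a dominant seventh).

bIII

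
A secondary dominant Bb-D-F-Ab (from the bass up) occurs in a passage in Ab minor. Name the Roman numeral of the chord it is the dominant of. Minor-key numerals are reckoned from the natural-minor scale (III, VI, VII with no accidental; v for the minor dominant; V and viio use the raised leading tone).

V

The chord is a dominant seventh chord on Bb.
A dominant resolves down a perfect fifth: Bb → Eb. In Ab minor, Eb is scale degree 5, i.e. V.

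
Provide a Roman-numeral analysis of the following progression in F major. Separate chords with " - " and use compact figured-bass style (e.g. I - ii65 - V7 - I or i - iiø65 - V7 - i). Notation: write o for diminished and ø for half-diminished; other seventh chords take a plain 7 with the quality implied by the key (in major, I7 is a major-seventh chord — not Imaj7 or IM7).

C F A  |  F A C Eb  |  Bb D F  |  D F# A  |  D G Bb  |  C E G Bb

C-F-A: major triad on F = scale degree 1 → I64.
F-A-C-Eb: chromatic; F is V of IV, so V7/IV.
Bb-D-F has root Bb, degree 4 in F major, so IV.
D-F#-A: a major triad on D, the applied dominant of ii → V/ii.
D-G-Bb has root G, degree 2 in F major, so ii64.
C-E-G-Bb: root C is the dominant; dominant seventh chord there is V7.

I64 - V7/IV - IV - V/ii - ii64 - V7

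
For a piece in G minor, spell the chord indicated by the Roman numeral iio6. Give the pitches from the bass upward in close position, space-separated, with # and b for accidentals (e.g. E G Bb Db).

The numeral's case and figure indicate a diminished triad. In G minor its root, the second degree, is A.
Stacking thirds from A gives A-C-Eb.
With the 6 figure the chord is in first inversion; from the bass C upward in close position it reads C-Eb-A.

C Eb A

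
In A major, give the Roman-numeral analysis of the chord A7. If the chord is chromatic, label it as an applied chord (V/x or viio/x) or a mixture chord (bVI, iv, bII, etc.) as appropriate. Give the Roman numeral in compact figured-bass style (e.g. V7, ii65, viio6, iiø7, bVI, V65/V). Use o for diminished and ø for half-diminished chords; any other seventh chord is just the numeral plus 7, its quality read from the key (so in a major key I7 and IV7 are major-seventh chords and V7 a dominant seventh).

The pitches A-C#-E-G form a dominant seventh chord rooted on A.
A is not a diatonic chord root with this quality in A major, but it lies a perfect fifth above D (IV), so the chord functions as an applied dominant of IV.

V7/IV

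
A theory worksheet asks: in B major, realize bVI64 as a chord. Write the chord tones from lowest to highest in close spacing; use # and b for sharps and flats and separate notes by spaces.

D G B

bVI64 is a major triad on the lowered sixth degree, borrowed from the parallel minor. In B major that root is G.
So the chord is G-B-D.
With the 64 figure the chord is in second inversion; from the bass D upward in close position it reads D-G-B.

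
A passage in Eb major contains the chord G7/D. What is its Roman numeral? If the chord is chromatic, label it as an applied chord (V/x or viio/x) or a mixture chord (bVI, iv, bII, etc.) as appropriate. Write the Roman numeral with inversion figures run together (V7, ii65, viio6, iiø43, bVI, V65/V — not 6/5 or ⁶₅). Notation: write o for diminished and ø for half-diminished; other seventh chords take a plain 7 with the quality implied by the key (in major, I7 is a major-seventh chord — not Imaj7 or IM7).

V43/vi

Stacked in thirds the chord is G-B-D-F: a dominant seventh chord on G.
G is not a diatonic chord root with this quality in Eb major, but it lies a perfect fifth above C (vi), so the chord functions as an applied dominant of vi.
With D in the bass the chord is in second inversion, so the figured bass is 43.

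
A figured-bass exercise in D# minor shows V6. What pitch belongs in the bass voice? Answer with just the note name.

C##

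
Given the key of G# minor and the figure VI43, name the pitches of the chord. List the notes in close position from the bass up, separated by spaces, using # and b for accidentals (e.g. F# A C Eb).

The numeral's case and figure indicate a major seventh chord. In G# minor its root, scale degree 6, is E.
That chord is spelled E-G#-B-D#.
With the 43 figure the chord is in second inversion; from the bass B upward in close position it reads B-D#-E-G#.

B D# E G#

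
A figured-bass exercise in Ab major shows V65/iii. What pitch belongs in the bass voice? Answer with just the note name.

The applied chord V65/iii is rooted on G: G-B-D-F.
The figure 65 means first inversion — the third is in the bass.

B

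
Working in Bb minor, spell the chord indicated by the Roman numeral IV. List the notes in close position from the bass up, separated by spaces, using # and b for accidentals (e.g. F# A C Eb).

IV is the major subdominant, borrowed from the parallel major. In Bb minor that root is Eb.
So the chord is Eb-G-Bb, a major triad.

Eb G Bb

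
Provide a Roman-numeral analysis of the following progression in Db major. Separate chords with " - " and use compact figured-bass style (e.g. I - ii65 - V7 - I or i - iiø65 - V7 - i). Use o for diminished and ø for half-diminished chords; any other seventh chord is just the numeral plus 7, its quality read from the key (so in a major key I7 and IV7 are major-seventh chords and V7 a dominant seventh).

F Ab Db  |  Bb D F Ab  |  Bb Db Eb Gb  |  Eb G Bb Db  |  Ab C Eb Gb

F-Ab-Db has root Db, degree 1 in Db major, so I6.
Bb-D-F-Ab: chromatic; Bb is V of ii, so V7/ii.
Bb-Db-Eb-Gb: minor seventh chord on Eb = scale degree 2 → ii43.
Eb-G-Bb-Db is the secondary dominant of V (dominant seventh chord on Eb): V7/V.
Ab-C-Eb-Gb: dominant seventh chord on Ab = scale degree 5 → V7.

I6 - V7/ii - ii43 - V7/V - V7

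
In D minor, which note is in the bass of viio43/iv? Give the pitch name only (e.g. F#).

C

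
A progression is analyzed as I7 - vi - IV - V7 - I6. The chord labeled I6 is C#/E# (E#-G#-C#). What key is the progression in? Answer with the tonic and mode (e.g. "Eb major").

The anchor chord is a major triad on C#, labeled I6.
If C# is scale degree 1 and the mode makes that degree carry a major triad, the tonic is C# and the mode is major.

C# major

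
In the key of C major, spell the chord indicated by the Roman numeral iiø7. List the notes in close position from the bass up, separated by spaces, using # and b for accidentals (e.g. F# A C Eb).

iiø7 is the half-diminished supertonic seventh, borrowed from the parallel minor. In C major that root is D.
So the chord is D-F-Ab-C.

D F Ab C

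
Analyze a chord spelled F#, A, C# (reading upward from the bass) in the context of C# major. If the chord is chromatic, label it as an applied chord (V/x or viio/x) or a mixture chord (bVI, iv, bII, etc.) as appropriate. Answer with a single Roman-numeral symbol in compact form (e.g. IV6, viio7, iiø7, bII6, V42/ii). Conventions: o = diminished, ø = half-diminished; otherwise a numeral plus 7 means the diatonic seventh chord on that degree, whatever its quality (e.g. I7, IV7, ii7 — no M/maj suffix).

The pitches F#-A-C# form a minor triad rooted on F#.
F# is the fourth degree of C# major. This is the minor subdominant, borrowed from the parallel minor.

iv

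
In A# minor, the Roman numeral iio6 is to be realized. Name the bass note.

iio in A# minor has root B#; the chord is B#-D#-F#.
The figure 6 means first inversion — the third is in the bass.

D#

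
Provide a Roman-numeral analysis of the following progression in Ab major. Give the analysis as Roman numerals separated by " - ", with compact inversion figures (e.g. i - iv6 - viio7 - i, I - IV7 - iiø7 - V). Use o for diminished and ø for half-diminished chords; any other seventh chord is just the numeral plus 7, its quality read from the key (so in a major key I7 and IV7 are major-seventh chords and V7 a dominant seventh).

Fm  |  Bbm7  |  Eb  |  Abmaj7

Fm: minor triad on F = scale degree 6 → vi.
Bbm7: root Bb is the supertonic; minor seventh chord there is ii7.
Eb: root Eb is the dominant; major triad there is V.
Abmaj7: root Ab is the tonic; major seventh chord there is I7.

vi - ii7 - V - I7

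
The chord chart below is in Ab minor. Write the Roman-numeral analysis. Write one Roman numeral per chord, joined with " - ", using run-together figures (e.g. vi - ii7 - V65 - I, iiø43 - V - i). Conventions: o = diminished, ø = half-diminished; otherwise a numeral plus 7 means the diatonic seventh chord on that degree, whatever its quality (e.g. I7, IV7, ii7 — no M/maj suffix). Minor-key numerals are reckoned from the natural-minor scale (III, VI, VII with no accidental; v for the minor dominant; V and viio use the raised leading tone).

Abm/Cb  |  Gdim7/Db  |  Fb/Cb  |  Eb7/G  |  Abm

Abm/Cb: minor triad on Ab = scale degree 1 → i6.
Gdim7/Db: fully diminished seventh chord on G = scale degree 7 → viio43.
Fb/Cb: root Fb is the submediant; major triad there is VI64.
Eb7/G: dominant seventh chord on Eb = scale degree 5 → V65.
Abm: root Ab is the tonic; minor triad there is i.

i6 - viio43 - VI64 - V65 - i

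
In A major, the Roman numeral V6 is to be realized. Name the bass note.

G#

V in A major has root E; the chord is E-G#-B.
The figure 6 means first inversion — the third is in the bass.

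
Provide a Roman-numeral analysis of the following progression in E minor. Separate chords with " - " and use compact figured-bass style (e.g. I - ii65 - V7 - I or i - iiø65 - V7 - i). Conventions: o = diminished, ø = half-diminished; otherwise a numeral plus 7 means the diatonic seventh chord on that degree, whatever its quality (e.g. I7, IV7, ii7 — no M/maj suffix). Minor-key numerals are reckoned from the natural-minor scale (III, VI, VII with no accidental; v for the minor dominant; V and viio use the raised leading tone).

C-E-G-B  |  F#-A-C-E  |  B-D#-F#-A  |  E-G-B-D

VI7 - iiø7 - V7 - i7

C-E-G-B: root C is the submediant; major seventh chord there is VI7.
F#-A-C-E: root F# is the supertonic; half-diminished seventh chord there is iiø7.
B-D#-F#-A: root B is the dominant; dominant seventh chord there is V7.
E-G-B-D: minor seventh chord on E = scale degree 1 → i7.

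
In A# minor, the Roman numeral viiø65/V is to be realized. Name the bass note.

The applied chord viiø65/V is rooted on D##: D##-F##-A#-C##.
The figure 65 means first inversion — the third is in the bass.

F##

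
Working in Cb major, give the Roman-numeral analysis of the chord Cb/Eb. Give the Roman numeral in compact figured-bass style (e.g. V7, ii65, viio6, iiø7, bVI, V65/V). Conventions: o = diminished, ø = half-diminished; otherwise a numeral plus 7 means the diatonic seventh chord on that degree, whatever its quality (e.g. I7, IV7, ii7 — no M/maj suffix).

I6

The pitches Cb-Eb-Gb form a major triad rooted on Cb.
Cb is scale degree 1 in Cb major, and a major triad on that degree is written I.
With Eb in the bass the chord is in first inversion, so the figured bass is 6.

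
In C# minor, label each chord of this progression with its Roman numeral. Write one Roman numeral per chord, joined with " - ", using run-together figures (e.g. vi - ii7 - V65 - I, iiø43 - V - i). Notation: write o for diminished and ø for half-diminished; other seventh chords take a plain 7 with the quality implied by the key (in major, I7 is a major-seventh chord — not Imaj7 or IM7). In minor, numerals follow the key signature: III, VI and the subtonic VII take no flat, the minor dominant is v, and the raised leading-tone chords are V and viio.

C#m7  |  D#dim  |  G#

C#m7: root C# is the tonic; minor seventh chord there is i7.
D#dim: root D# is the supertonic; diminished triad there is iio.
G#: root G# is the dominant; major triad there is V.

i7 - iio - V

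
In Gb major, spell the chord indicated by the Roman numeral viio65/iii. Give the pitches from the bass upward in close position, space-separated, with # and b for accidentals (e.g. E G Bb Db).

The slash marks an applied leading-tone chord: viio of iii. In Gb major, iii is Bb, so the leading tone to it is A, a half step below.
Building a fully diminished seventh chord on A gives A-C-Eb-Gb.
The figured bass 65 indicates first inversion, placing the third (C) in the bass: C-Eb-Gb-A.

C Eb Gb A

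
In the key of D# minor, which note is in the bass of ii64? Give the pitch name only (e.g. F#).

ii in D# minor has root E#; the chord is E#-G#-B#.
The figure 64 means second inversion — the fifth is in the bass.

B#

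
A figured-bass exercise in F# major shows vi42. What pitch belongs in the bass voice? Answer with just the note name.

vi in F# major has root D#; the chord is D#-F#-A#-C#.
The figure 42 means third inversion — the seventh is in the bass.

C#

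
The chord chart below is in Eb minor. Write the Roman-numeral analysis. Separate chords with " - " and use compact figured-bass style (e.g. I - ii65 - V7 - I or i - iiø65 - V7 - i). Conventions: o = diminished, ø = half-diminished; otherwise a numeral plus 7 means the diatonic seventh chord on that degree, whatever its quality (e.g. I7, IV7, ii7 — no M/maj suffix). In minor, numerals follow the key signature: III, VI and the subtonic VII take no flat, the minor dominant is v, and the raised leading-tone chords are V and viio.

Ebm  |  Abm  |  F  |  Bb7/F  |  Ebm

i - iv - V/V - V43 - i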